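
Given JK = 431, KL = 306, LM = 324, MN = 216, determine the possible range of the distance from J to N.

The maximum is all hops collinear in one direction: 431 + 306 + 324 + 216 = 1277.
The longest hop is 431; the others sum to 846. Since 431 ≤ 846, the path can fold back on itself completely, so the minimum distance is 0.

0 ≤ JN ≤ 1277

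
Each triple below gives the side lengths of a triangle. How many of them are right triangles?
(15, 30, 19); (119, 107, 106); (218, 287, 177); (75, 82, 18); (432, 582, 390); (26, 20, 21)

(15,30,19): 15²+19² = 586 < 900 = 30² → obtuse
(119,107,106): 106²+107² = 22685 > 14161 = 119² → acute
(218,287,177): 177²+218² = 78853 < 82369 = 287² → obtuse
(75,82,18): 18²+75² = 5949 < 6724 = 82² → obtuse
(432,582,390): 390²+432² = 338724 = 582² → right
(26,20,21): 20²+21² = 841 > 676 = 26² → acute
1 of the 6 is right.

1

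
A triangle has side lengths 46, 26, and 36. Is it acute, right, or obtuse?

Compare the square of the longest side to the sum of squares of the other two: 26² + 36² = 1972 < 2116 = 46².

obtuse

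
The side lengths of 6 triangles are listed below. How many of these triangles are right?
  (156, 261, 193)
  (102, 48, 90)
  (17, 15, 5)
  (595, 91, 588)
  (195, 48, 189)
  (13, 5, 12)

(156,261,193): 156²+193² = 61585 < 68121 = 261² → obtuse
(102,48,90): 48²+90² = 10404 = 102² → right
(17,15,5): 5²+15² = 250 < 289 = 17² → obtuse
(595,91,588): 91²+588² = 354025 = 595² → right
(195,48,189): 48²+189² = 38025 = 195² → right
(13,5,12): 5²+12² = 169 = 13² → right
4 of the 6 are right.

4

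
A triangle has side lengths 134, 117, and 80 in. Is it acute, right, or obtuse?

Compare the square of the longest side to the sum of squares of the other two: 80² + 117² = 20089 > 17956 = 134².

acute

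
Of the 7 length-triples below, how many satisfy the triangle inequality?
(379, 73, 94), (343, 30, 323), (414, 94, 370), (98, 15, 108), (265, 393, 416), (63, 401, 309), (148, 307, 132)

4

(73,94,379): 73+94 ≤ 379 → not valid
(30,323,343): 30+323 > 343 → valid
(94,370,414): 94+370 > 414 → valid
(15,98,108): 15+98 > 108 → valid
(265,393,416): 265+393 > 416 → valid
(63,309,401): 63+309 ≤ 401 → not valid
(132,148,307): 132+148 ≤ 307 → not valid
4 of the 7 triples form a triangle.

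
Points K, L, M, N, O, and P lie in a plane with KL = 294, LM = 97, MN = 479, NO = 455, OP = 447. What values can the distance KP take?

0 ≤ KP ≤ 1772

The maximum is all hops collinear in one direction: 294 + 97 + 479 + 455 + 447 = 1772.
The longest hop is 479; the others sum to 1293. Since 479 ≤ 1293, the path can fold back on itself completely, so the minimum distance is 0.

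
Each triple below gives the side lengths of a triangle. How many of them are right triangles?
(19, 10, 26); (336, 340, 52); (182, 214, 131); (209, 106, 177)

(19,10,26): 10²+19² = 461 < 676 = 26² → obtuse
(336,340,52): 52²+336² = 115600 = 340² → right
(182,214,131): 131²+182² = 50285 > 45796 = 214² → acute
(209,106,177): 106²+177² = 42565 < 43681 = 209² → obtuse
1 of the 4 is right.

1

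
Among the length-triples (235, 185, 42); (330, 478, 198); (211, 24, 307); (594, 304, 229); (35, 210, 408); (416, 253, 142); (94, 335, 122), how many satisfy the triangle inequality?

1

(42,185,235): 42+185 ≤ 235 → not valid
(198,330,478): 198+330 > 478 → valid
(24,211,307): 24+211 ≤ 307 → not valid
(229,304,594): 229+304 ≤ 594 → not valid
(35,210,408): 35+210 ≤ 408 → not valid
(142,253,416): 142+253 ≤ 416 → not valid
(94,122,335): 94+122 ≤ 335 → not valid
1 of the 7 triples forms a triangle.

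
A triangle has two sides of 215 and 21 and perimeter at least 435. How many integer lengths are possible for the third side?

Triangle inequality: 194 < x < 236. Perimeter ≥ 435 gives x ≥ 435 − 215 − 21 = 199.
So 199 ≤ x < 236; integers 199 through 235: 37 values.

37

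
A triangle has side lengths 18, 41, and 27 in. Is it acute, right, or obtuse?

Compare the square of the longest side to the sum of squares of the other two: 18² + 27² = 1053 < 1681 = 41².

obtuse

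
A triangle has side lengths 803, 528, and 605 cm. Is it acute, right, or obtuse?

right

Compare the square of the longest side to the sum of squares of the other two: 528² + 605² = 644809 = 803².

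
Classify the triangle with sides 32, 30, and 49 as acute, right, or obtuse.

obtuse

Compare the square of the longest side to the sum of squares of the other two: 30² + 32² = 1924 < 2401 = 49².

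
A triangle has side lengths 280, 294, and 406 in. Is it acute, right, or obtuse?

right

Compare the square of the longest side to the sum of squares of the other two: 280² + 294² = 164836 = 406².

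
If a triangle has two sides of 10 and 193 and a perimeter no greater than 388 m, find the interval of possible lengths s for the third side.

Triangle inequality alone gives 183 < s < 203.
The perimeter condition gives s ≤ 388 − 10 − 193 = 185.
Intersecting the two: 183 < s ≤ 185.

183 < s ≤ 185 m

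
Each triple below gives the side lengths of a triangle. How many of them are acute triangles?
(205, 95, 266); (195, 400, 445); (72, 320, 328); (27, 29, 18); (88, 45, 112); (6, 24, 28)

1

(205,95,266): 95²+205² = 51050 < 70756 = 266² → obtuse
(195,400,445): 195²+400² = 198025 = 445² → right
(72,320,328): 72²+320² = 107584 = 328² → right
(27,29,18): 18²+27² = 1053 > 841 = 29² → acute
(88,45,112): 45²+88² = 9769 < 12544 = 112² → obtuse
(6,24,28): 6²+24² = 612 < 784 = 28² → obtuse
1 of the 6 is acute.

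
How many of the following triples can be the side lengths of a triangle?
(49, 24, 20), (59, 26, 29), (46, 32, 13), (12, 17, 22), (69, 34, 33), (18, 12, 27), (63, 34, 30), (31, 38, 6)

3

(20,24,49): 20+24 ≤ 49 → not valid
(26,29,59): 26+29 ≤ 59 → not valid
(13,32,46): 13+32 ≤ 46 → not valid
(12,17,22): 12+17 > 22 → valid
(33,34,69): 33+34 ≤ 69 → not valid
(12,18,27): 12+18 > 27 → valid
(30,34,63): 30+34 > 63 → valid
(6,31,38): 6+31 ≤ 38 → not valid
3 of the 8 triples form a triangle.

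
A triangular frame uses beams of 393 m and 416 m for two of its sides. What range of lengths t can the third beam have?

By the triangle inequality, t must be less than 393 + 416 = 809 and greater than |393 − 416| = 23.

23 < t < 809 (m)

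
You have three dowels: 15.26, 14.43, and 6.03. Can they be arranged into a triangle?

Yes

The longest side is 15.26, and the other two sum to 20.46.
Since 20.46 > 15.26, the triangle inequality holds.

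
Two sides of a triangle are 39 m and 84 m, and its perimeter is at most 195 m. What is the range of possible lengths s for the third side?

Triangle inequality alone gives 45 < s < 123.
The perimeter condition gives s ≤ 195 − 39 − 84 = 72.
Intersecting the two: 45 < s ≤ 72.

45 < s ≤ 72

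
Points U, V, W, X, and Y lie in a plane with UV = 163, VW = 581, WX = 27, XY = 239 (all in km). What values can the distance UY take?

The maximum is all hops collinear in one direction: 163 + 581 + 27 + 239 = 1010.
The longest hop is 581; the others sum to 429. Folding the others back against it leaves at least 581 − 429 = 152.

152 ≤ UY ≤ 1010 km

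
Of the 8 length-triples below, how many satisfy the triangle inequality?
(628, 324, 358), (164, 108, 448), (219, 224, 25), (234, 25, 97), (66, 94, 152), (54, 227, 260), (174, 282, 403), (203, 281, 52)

(324,358,628): 324+358 > 628 → valid
(108,164,448): 108+164 ≤ 448 → not valid
(25,219,224): 25+219 > 224 → valid
(25,97,234): 25+97 ≤ 234 → not valid
(66,94,152): 66+94 > 152 → valid
(54,227,260): 54+227 > 260 → valid
(174,282,403): 174+282 > 403 → valid
(52,203,281): 52+203 ≤ 281 → not valid
5 of the 8 triples form a triangle.

5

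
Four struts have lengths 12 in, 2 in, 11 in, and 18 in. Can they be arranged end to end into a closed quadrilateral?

Yes

A quadrilateral exists iff every side is shorter than the sum of the others — equivalently, the longest side is less than the sum of the rest.
Longest side 18 < 25 (sum of the remaining 3), so yes.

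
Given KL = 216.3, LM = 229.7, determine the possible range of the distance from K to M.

13.4 ≤ KM ≤ 446.0

By the triangle inequality, |216.3 − 229.7| ≤ KM ≤ 216.3 + 229.7.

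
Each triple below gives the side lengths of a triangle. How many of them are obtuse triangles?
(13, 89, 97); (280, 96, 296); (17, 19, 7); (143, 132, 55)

(13,89,97): 13²+89² = 8090 < 9409 = 97² → obtuse
(280,96,296): 96²+280² = 87616 = 296² → right
(17,19,7): 7²+17² = 338 < 361 = 19² → obtuse
(143,132,55): 55²+132² = 20449 = 143² → right
2 of the 4 are obtuse.

2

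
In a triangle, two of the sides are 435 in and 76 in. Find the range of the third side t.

By the triangle inequality, t must be less than 435 + 76 = 511 and greater than |435 − 76| = 359.

359 < t < 511 (in)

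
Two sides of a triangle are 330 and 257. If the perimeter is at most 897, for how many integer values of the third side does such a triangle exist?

237

Triangle inequality: 73 < x < 587. Perimeter ≤ 897 gives x ≤ 897 − 330 − 257 = 310.
So 73 < x ≤ 310; integers 74 through 310: 237 values.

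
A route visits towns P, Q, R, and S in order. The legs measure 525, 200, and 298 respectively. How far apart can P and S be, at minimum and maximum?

The maximum is all hops collinear in one direction: 525 + 200 + 298 = 1023.
The longest hop is 525; the others sum to 498. Folding the others back against it leaves at least 525 − 498 = 27.

27 ≤ PS ≤ 1023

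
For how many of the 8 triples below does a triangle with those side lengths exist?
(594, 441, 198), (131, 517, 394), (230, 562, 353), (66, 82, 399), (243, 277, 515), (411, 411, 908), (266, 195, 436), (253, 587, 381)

(198,441,594): 198+441 > 594 → valid
(131,394,517): 131+394 > 517 → valid
(230,353,562): 230+353 > 562 → valid
(66,82,399): 66+82 ≤ 399 → not valid
(243,277,515): 243+277 > 515 → valid
(411,411,908): 411+411 ≤ 908 → not valid
(195,266,436): 195+266 > 436 → valid
(253,381,587): 253+381 > 587 → valid
6 of the 8 triples form a triangle.

6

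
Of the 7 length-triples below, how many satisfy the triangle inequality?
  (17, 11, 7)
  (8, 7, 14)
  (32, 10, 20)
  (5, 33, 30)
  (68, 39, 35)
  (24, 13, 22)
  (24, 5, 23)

(7,11,17): 7+11 > 17 → valid
(7,8,14): 7+8 > 14 → valid
(10,20,32): 10+20 ≤ 32 → not valid
(5,30,33): 5+30 > 33 → valid
(35,39,68): 35+39 > 68 → valid
(13,22,24): 13+22 > 24 → valid
(5,23,24): 5+23 > 24 → valid
6 of the 7 triples form a triangle.

6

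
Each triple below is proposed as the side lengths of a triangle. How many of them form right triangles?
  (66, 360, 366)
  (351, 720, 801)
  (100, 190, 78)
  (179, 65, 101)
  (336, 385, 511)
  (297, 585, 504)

(66,360,366): 66²+360² = 133956 = 366² → right
(351,720,801): 351²+720² = 641601 = 801² → right
(100,190,78): 78+100 ≤ 190, not a triangle
(179,65,101): 65+101 ≤ 179, not a triangle
(336,385,511): 336²+385² = 261121 = 511² → right
(297,585,504): 297²+504² = 342225 = 585² → right
4 of the 6 are right.

4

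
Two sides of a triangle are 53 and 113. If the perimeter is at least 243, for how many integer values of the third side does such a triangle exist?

89

Triangle inequality: 60 < x < 166. Perimeter ≥ 243 gives x ≥ 243 − 53 − 113 = 77.
So 77 ≤ x < 166; integers 77 through 165: 89 values.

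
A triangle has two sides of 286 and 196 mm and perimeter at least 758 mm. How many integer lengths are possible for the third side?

206

Triangle inequality: 90 < x < 482. Perimeter ≥ 758 gives x ≥ 758 − 286 − 196 = 276.
So 276 ≤ x < 482; integers 276 through 481: 206 values.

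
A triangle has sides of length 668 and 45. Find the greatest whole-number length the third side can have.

712

The third side must be strictly less than 668 + 45 = 713.
The largest integer below 713 is 712.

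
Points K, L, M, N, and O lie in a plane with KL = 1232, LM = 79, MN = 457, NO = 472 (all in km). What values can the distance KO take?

The maximum is all hops collinear in one direction: 1232 + 79 + 457 + 472 = 2240.
The longest hop is 1232; the others sum to 1008. Folding the others back against it leaves at least 1232 − 1008 = 224.

224 ≤ KO ≤ 2240 km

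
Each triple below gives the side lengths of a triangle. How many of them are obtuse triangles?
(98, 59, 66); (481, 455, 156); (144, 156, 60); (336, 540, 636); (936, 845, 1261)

(98,59,66): 59²+66² = 7837 < 9604 = 98² → obtuse
(481,455,156): 156²+455² = 231361 = 481² → right
(144,156,60): 60²+144² = 24336 = 156² → right
(336,540,636): 336²+540² = 404496 = 636² → right
(936,845,1261): 845²+936² = 1590121 = 1261² → right
1 of the 5 is obtuse.

1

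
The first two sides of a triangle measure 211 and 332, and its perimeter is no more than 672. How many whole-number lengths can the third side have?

8

Triangle inequality: 121 < x < 543. Perimeter ≤ 672 gives x ≤ 672 − 211 − 332 = 129.
So 121 < x ≤ 129; integers 122 through 129: 8 values.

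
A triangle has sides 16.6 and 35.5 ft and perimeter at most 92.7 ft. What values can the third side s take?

18.9 < s ≤ 40.6

Triangle inequality alone gives 18.9 < s < 52.1.
The perimeter condition gives s ≤ 92.7 − 16.6 − 35.5 = 40.6.
Intersecting the two: 18.9 < s ≤ 40.6.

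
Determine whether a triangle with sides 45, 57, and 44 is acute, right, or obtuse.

Compare the square of the longest side to the sum of squares of the other two: 44² + 45² = 3961 > 3249 = 57².

acute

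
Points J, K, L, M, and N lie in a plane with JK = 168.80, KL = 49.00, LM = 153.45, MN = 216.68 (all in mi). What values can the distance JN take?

The maximum is all hops collinear in one direction: 168.80 + 49.00 + 153.45 + 216.68 = 587.93.
The longest hop is 216.68; the others sum to 371.25. Since 216.68 ≤ 371.25, the path can fold back on itself completely, so the minimum distance is 0.

0 ≤ JN ≤ 587.93 mi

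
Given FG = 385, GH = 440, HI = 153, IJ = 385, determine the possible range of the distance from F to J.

0 ≤ FJ ≤ 1363

The maximum is all hops collinear in one direction: 385 + 440 + 153 + 385 = 1363.
The longest hop is 440; the others sum to 923. Since 440 ≤ 923, the path can fold back on itself completely, so the minimum distance is 0.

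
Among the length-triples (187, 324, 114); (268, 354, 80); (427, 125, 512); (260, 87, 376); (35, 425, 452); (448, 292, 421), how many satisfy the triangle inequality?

(114,187,324): 114+187 ≤ 324 → not valid
(80,268,354): 80+268 ≤ 354 → not valid
(125,427,512): 125+427 > 512 → valid
(87,260,376): 87+260 ≤ 376 → not valid
(35,425,452): 35+425 > 452 → valid
(292,421,448): 292+421 > 448 → valid
3 of the 6 triples form a triangle.

3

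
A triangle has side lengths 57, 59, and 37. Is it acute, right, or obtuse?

Compare the square of the longest side to the sum of squares of the other two: 37² + 57² = 4618 > 3481 = 59².

acute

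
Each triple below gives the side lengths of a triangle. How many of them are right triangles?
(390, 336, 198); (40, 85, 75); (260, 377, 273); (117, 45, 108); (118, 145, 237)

(390,336,198): 198²+336² = 152100 = 390² → right
(40,85,75): 40²+75² = 7225 = 85² → right
(260,377,273): 260²+273² = 142129 = 377² → right
(117,45,108): 45²+108² = 13689 = 117² → right
(118,145,237): 118²+145² = 34949 < 56169 = 237² → obtuse
4 of the 5 are right.

4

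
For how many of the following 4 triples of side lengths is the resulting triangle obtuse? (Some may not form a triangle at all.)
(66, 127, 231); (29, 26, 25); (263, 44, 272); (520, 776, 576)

1

(66,127,231): 66+127 ≤ 231, not a triangle
(29,26,25): 25²+26² = 1301 > 841 = 29² → acute
(263,44,272): 44²+263² = 71105 < 73984 = 272² → obtuse
(520,776,576): 520²+576² = 602176 = 776² → right
1 of the 4 is obtuse.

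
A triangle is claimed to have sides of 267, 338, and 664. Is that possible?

The longest side is 664, but the other two sum to only 605.
605 < 664, so the triangle inequality fails.

No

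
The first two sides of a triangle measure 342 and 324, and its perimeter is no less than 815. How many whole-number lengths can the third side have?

Triangle inequality: 18 < x < 666. Perimeter ≥ 815 gives x ≥ 815 − 342 − 324 = 149.
So 149 ≤ x < 666; integers 149 through 665: 517 values.

517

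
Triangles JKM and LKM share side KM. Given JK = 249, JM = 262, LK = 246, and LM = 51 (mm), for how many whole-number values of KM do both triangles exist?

101

From triangle JKM: 13 < KM < 511.
From triangle LKM: 195 < KM < 297.
Intersection: 195 < KM < 297, so integers 196 through 296: 101 values.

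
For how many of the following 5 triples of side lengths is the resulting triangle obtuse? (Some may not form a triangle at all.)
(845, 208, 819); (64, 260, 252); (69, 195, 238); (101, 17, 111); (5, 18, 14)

(845,208,819): 208²+819² = 714025 = 845² → right
(64,260,252): 64²+252² = 67600 = 260² → right
(69,195,238): 69²+195² = 42786 < 56644 = 238² → obtuse
(101,17,111): 17²+101² = 10490 < 12321 = 111² → obtuse
(5,18,14): 5²+14² = 221 < 324 = 18² → obtuse
3 of the 5 are obtuse.

3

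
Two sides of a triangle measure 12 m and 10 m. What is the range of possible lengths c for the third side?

2 < c < 22

By the triangle inequality, c must be less than 12 + 10 = 22 and greater than |12 − 10| = 2.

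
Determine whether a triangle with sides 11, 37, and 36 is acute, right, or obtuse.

acute

Compare the square of the longest side to the sum of squares of the other two: 11² + 36² = 1417 > 1369 = 37².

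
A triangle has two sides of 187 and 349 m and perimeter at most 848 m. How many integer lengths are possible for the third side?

150

Triangle inequality: 162 < x < 536. Perimeter ≤ 848 gives x ≤ 848 − 187 − 349 = 312.
So 162 < x ≤ 312; integers 163 through 312: 150 values.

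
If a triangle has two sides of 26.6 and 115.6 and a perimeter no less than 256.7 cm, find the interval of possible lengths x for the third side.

Triangle inequality alone gives 89.0 < x < 142.2.
The perimeter condition gives x ≥ 256.7 − 26.6 − 115.6 = 114.5.
Intersecting the two: 114.5 ≤ x < 142.2.

114.5 ≤ x < 142.2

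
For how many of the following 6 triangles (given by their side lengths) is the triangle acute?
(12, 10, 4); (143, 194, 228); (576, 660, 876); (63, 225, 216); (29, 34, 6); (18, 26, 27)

2

(12,10,4): 4²+10² = 116 < 144 = 12² → obtuse
(143,194,228): 143²+194² = 58085 > 51984 = 228² → acute
(576,660,876): 576²+660² = 767376 = 876² → right
(63,225,216): 63²+216² = 50625 = 225² → right
(29,34,6): 6²+29² = 877 < 1156 = 34² → obtuse
(18,26,27): 18²+26² = 1000 > 729 = 27² → acute
2 of the 6 are acute.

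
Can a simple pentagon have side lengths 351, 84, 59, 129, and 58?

For a pentagon, each side must be shorter than the sum of the others.
Here the longest side is 351, but the remaining 4 sides sum to only 330.

No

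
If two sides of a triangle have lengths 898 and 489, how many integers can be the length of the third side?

977

The third side lies in the open interval (409, 1387).
Integers from 410 to 1386 inclusive: 1386 − 410 + 1 = 977.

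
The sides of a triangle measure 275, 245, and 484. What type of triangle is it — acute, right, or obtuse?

Compare the square of the longest side to the sum of squares of the other two: 245² + 275² = 135650 < 234256 = 484².

obtuse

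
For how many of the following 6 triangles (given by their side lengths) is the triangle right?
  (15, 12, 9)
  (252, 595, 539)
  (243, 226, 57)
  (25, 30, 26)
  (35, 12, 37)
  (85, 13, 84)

4

(15,12,9): 9²+12² = 225 = 15² → right
(252,595,539): 252²+539² = 354025 = 595² → right
(243,226,57): 57²+226² = 54325 < 59049 = 243² → obtuse
(25,30,26): 25²+26² = 1301 > 900 = 30² → acute
(35,12,37): 12²+35² = 1369 = 37² → right
(85,13,84): 13²+84² = 7225 = 85² → right
4 of the 6 are right.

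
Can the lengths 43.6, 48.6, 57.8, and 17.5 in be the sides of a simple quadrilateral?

A quadrilateral exists iff every side is shorter than the sum of the others — equivalently, the longest side is less than the sum of the rest.
Longest side 57.8 < 109.7 (sum of the remaining 3), so yes.

Yes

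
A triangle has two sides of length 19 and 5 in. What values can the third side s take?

14 < s < 24

By the triangle inequality, s must be less than 19 + 5 = 24 and greater than |19 − 5| = 14.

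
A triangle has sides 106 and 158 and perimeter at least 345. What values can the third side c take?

Triangle inequality alone gives 52 < c < 264.
The perimeter condition gives c ≥ 345 − 106 − 158 = 81.
Intersecting the two: 81 ≤ c < 264.

81 ≤ c < 264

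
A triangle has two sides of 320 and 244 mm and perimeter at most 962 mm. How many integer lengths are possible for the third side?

322

Triangle inequality: 76 < x < 564. Perimeter ≤ 962 gives x ≤ 962 − 320 − 244 = 398.
So 76 < x ≤ 398; integers 77 through 398: 322 values.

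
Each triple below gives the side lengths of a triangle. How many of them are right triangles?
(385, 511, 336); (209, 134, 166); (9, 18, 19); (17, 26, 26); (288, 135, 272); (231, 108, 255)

(385,511,336): 336²+385² = 261121 = 511² → right
(209,134,166): 134²+166² = 45512 > 43681 = 209² → acute
(9,18,19): 9²+18² = 405 > 361 = 19² → acute
(17,26,26): 17²+26² = 965 > 676 = 26² → acute
(288,135,272): 135²+272² = 92209 > 82944 = 288² → acute
(231,108,255): 108²+231² = 65025 = 255² → right
2 of the 6 are right.

2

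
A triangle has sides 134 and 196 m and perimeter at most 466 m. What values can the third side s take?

62 < s ≤ 136 m

Triangle inequality alone gives 62 < s < 330.
The perimeter condition gives s ≤ 466 − 134 − 196 = 136.
Intersecting the two: 62 < s ≤ 136.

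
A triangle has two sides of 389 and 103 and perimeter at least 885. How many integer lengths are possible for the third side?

Triangle inequality: 286 < x < 492. Perimeter ≥ 885 gives x ≥ 885 − 389 − 103 = 393.
So 393 ≤ x < 492; integers 393 through 491: 99 values.

99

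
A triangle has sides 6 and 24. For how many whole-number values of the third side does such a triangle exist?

The third side lies in the open interval (18, 30).
Integers from 19 to 29 inclusive: 29 − 19 + 1 = 11.

11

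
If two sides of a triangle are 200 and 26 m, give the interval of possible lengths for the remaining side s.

By the triangle inequality, s must be less than 200 + 26 = 226 and greater than |200 − 26| = 174.

174 < s < 226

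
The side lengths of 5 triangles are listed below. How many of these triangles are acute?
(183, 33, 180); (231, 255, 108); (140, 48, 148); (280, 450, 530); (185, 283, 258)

1

(183,33,180): 33²+180² = 33489 = 183² → right
(231,255,108): 108²+231² = 65025 = 255² → right
(140,48,148): 48²+140² = 21904 = 148² → right
(280,450,530): 280²+450² = 280900 = 530² → right
(185,283,258): 185²+258² = 100789 > 80089 = 283² → acute
1 of the 5 is acute.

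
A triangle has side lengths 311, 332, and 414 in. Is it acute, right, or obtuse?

acute

Compare the square of the longest side to the sum of squares of the other two: 311² + 332² = 206945 > 171396 = 414².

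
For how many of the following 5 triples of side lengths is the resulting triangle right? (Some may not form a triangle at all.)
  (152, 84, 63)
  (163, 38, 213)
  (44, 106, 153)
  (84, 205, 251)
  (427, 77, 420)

1

(152,84,63): 63+84 ≤ 152, not a triangle
(163,38,213): 38+163 ≤ 213, not a triangle
(44,106,153): 44+106 ≤ 153, not a triangle
(84,205,251): 84²+205² = 49081 < 63001 = 251² → obtuse
(427,77,420): 77²+420² = 182329 = 427² → right
1 of the 5 is right.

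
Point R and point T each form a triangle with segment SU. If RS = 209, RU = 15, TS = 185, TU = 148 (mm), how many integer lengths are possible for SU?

From triangle RSU: 194 < SU < 224.
From triangle TSU: 37 < SU < 333.
Intersection: 194 < SU < 224, so integers 195 through 223: 29 values.

29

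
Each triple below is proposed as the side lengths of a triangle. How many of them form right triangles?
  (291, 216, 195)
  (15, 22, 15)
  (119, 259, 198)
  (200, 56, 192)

2

(291,216,195): 195²+216² = 84681 = 291² → right
(15,22,15): 15²+15² = 450 < 484 = 22² → obtuse
(119,259,198): 119²+198² = 53365 < 67081 = 259² → obtuse
(200,56,192): 56²+192² = 40000 = 200² → right
2 of the 4 are right.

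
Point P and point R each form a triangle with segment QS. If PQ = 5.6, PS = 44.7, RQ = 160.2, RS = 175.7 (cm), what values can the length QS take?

39.1 < QS < 50.3

From triangle PQS: |5.6 − 44.7| < QS < 5.6 + 44.7, i.e. 39.1 < QS < 50.3.
From triangle RQS: 15.5 < QS < 335.9.
Both must hold, so QS lies in the intersection.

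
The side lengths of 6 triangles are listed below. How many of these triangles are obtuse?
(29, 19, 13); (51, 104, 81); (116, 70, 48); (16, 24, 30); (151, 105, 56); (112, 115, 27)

(29,19,13): 13²+19² = 530 < 841 = 29² → obtuse
(51,104,81): 51²+81² = 9162 < 10816 = 104² → obtuse
(116,70,48): 48²+70² = 7204 < 13456 = 116² → obtuse
(16,24,30): 16²+24² = 832 < 900 = 30² → obtuse
(151,105,56): 56²+105² = 14161 < 22801 = 151² → obtuse
(112,115,27): 27²+112² = 13273 > 13225 = 115² → acute
5 of the 6 are obtuse.

5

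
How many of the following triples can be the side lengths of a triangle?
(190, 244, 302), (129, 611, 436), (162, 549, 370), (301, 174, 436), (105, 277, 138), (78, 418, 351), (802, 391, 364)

3

(190,244,302): 190+244 > 302 → valid
(129,436,611): 129+436 ≤ 611 → not valid
(162,370,549): 162+370 ≤ 549 → not valid
(174,301,436): 174+301 > 436 → valid
(105,138,277): 105+138 ≤ 277 → not valid
(78,351,418): 78+351 > 418 → valid
(364,391,802): 364+391 ≤ 802 → not valid
3 of the 7 triples form a triangle.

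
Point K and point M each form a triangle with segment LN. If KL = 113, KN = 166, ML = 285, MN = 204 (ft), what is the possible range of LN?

From triangle KLN: |113 − 166| < LN < 113 + 166, i.e. 53 < LN < 279.
From triangle MLN: 81 < LN < 489.
Both must hold, so LN lies in the intersection.

81 < LN < 279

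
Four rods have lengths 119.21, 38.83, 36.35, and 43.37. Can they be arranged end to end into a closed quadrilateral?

For a quadrilateral, each side must be shorter than the sum of the others.
Here the longest side is 119.21, but the remaining 3 sides sum to only 118.55.

No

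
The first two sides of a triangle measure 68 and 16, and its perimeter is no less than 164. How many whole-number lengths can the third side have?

4

Triangle inequality: 52 < x < 84. Perimeter ≥ 164 gives x ≥ 164 − 68 − 16 = 80.
So 80 ≤ x < 84; integers 80 through 83: 4 values.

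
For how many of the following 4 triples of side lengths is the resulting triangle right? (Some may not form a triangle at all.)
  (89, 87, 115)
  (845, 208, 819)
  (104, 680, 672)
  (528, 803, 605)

(89,87,115): 87²+89² = 15490 > 13225 = 115² → acute
(845,208,819): 208²+819² = 714025 = 845² → right
(104,680,672): 104²+672² = 462400 = 680² → right
(528,803,605): 528²+605² = 644809 = 803² → right
3 of the 4 are right.

3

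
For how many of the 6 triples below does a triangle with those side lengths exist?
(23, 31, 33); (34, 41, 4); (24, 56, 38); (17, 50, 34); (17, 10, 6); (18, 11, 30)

3

(23,31,33): 23+31 > 33 → valid
(4,34,41): 4+34 ≤ 41 → not valid
(24,38,56): 24+38 > 56 → valid
(17,34,50): 17+34 > 50 → valid
(6,10,17): 6+10 ≤ 17 → not valid
(11,18,30): 11+18 ≤ 30 → not valid
3 of the 6 triples form a triangle.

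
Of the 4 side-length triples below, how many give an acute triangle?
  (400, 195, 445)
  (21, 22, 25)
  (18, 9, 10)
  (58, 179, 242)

1

(400,195,445): 195²+400² = 198025 = 445² → right
(21,22,25): 21²+22² = 925 > 625 = 25² → acute
(18,9,10): 9²+10² = 181 < 324 = 18² → obtuse
(58,179,242): 58+179 ≤ 242, not a triangle
1 of the 4 is acute.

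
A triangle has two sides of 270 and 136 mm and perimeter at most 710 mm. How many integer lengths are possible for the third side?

170

Triangle inequality: 134 < x < 406. Perimeter ≤ 710 gives x ≤ 710 − 270 − 136 = 304.
So 134 < x ≤ 304; integers 135 through 304: 170 values.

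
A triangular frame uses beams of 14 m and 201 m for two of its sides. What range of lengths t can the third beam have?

187 < t < 215

By the triangle inequality, t must be less than 14 + 201 = 215 and greater than |14 − 201| = 187.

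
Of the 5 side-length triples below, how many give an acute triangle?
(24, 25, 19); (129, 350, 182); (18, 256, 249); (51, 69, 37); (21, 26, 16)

(24,25,19): 19²+24² = 937 > 625 = 25² → acute
(129,350,182): 129+182 ≤ 350, not a triangle
(18,256,249): 18²+249² = 62325 < 65536 = 256² → obtuse
(51,69,37): 37²+51² = 3970 < 4761 = 69² → obtuse
(21,26,16): 16²+21² = 697 > 676 = 26² → acute
2 of the 5 are acute.

2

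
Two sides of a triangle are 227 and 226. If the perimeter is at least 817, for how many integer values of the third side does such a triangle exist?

Triangle inequality: 1 < x < 453. Perimeter ≥ 817 gives x ≥ 817 − 227 − 226 = 364.
So 364 ≤ x < 453; integers 364 through 452: 89 values.

89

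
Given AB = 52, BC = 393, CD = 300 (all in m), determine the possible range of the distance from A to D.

41 ≤ AD ≤ 745 m

The maximum is all hops collinear in one direction: 52 + 393 + 300 = 745.
The longest hop is 393; the others sum to 352. Folding the others back against it leaves at least 393 − 352 = 41.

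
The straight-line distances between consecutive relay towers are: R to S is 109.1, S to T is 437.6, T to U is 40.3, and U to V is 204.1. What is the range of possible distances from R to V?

84.1 ≤ RV ≤ 791.1

The maximum is all hops collinear in one direction: 109.1 + 437.6 + 40.3 + 204.1 = 791.1.
The longest hop is 437.6; the others sum to 353.5. Folding the others back against it leaves at least 437.6 − 353.5 = 84.1.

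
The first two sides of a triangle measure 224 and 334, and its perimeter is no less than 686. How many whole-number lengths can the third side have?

Triangle inequality: 110 < x < 558. Perimeter ≥ 686 gives x ≥ 686 − 224 − 334 = 128.
So 128 ≤ x < 558; integers 128 through 557: 430 values.

430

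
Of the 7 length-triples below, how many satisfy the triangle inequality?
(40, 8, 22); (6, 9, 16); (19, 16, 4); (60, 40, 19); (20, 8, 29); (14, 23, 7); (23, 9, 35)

1

(8,22,40): 8+22 ≤ 40 → not valid
(6,9,16): 6+9 ≤ 16 → not valid
(4,16,19): 4+16 > 19 → valid
(19,40,60): 19+40 ≤ 60 → not valid
(8,20,29): 8+20 ≤ 29 → not valid
(7,14,23): 7+14 ≤ 23 → not valid
(9,23,35): 9+23 ≤ 35 → not valid
1 of the 7 triples forms a triangle.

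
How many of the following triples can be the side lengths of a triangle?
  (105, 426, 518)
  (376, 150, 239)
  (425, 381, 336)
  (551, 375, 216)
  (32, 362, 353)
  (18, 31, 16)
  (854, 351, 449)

6

(105,426,518): 105+426 > 518 → valid
(150,239,376): 150+239 > 376 → valid
(336,381,425): 336+381 > 425 → valid
(216,375,551): 216+375 > 551 → valid
(32,353,362): 32+353 > 362 → valid
(16,18,31): 16+18 > 31 → valid
(351,449,854): 351+449 ≤ 854 → not valid
6 of the 7 triples form a triangle.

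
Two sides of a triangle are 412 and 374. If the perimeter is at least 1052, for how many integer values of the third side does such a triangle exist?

Triangle inequality: 38 < x < 786. Perimeter ≥ 1052 gives x ≥ 1052 − 412 − 374 = 266.
So 266 ≤ x < 786; integers 266 through 785: 520 values.

520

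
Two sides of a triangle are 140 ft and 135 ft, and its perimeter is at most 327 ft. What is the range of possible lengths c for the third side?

Triangle inequality alone gives 5 < c < 275.
The perimeter condition gives c ≤ 327 − 140 − 135 = 52.
Intersecting the two: 5 < c ≤ 52.

5 < c ≤ 52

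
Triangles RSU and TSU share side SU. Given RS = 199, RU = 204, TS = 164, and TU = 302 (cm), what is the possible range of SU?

From triangle RSU: |199 − 204| < SU < 199 + 204, i.e. 5 < SU < 403.
From triangle TSU: 138 < SU < 466.
Both must hold, so SU lies in the intersection.

138 < SU < 403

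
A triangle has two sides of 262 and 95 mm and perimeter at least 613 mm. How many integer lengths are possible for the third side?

Triangle inequality: 167 < x < 357. Perimeter ≥ 613 gives x ≥ 613 − 262 − 95 = 256.
So 256 ≤ x < 357; integers 256 through 356: 101 values.

101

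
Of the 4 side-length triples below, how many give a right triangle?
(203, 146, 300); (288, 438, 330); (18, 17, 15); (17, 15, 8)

(203,146,300): 146²+203² = 62525 < 90000 = 300² → obtuse
(288,438,330): 288²+330² = 191844 = 438² → right
(18,17,15): 15²+17² = 514 > 324 = 18² → acute
(17,15,8): 8²+15² = 289 = 17² → right
2 of the 4 are right.

2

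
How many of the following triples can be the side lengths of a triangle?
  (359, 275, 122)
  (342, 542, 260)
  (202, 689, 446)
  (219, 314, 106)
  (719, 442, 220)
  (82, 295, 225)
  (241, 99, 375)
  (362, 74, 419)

(122,275,359): 122+275 > 359 → valid
(260,342,542): 260+342 > 542 → valid
(202,446,689): 202+446 ≤ 689 → not valid
(106,219,314): 106+219 > 314 → valid
(220,442,719): 220+442 ≤ 719 → not valid
(82,225,295): 82+225 > 295 → valid
(99,241,375): 99+241 ≤ 375 → not valid
(74,362,419): 74+362 > 419 → valid
5 of the 8 triples form a triangle.

5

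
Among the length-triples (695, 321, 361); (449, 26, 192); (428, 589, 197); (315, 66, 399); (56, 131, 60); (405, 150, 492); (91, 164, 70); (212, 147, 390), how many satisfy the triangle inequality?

2

(321,361,695): 321+361 ≤ 695 → not valid
(26,192,449): 26+192 ≤ 449 → not valid
(197,428,589): 197+428 > 589 → valid
(66,315,399): 66+315 ≤ 399 → not valid
(56,60,131): 56+60 ≤ 131 → not valid
(150,405,492): 150+405 > 492 → valid
(70,91,164): 70+91 ≤ 164 → not valid
(147,212,390): 147+212 ≤ 390 → not valid
2 of the 8 triples form a triangle.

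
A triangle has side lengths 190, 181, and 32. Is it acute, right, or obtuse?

obtuse

Compare the square of the longest side to the sum of squares of the other two: 32² + 181² = 33785 < 36100 = 190².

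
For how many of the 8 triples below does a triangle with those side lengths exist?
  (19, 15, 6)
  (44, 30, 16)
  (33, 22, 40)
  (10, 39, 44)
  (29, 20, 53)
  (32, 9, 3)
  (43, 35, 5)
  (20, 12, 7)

(6,15,19): 6+15 > 19 → valid
(16,30,44): 16+30 > 44 → valid
(22,33,40): 22+33 > 40 → valid
(10,39,44): 10+39 > 44 → valid
(20,29,53): 20+29 ≤ 53 → not valid
(3,9,32): 3+9 ≤ 32 → not valid
(5,35,43): 5+35 ≤ 43 → not valid
(7,12,20): 7+12 ≤ 20 → not valid
4 of the 8 triples form a triangle.

4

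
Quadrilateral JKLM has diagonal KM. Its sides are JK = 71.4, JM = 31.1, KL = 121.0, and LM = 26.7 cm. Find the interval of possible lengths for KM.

From triangle JKM: |71.4 − 31.1| < KM < 71.4 + 31.1, i.e. 40.3 < KM < 102.5.
From triangle LKM: 94.3 < KM < 147.7.
Both must hold, so KM lies in the intersection.

94.3 < KM < 102.5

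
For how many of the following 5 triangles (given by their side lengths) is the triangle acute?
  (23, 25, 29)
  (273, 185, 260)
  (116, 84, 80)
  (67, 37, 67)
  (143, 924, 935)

3

(23,25,29): 23²+25² = 1154 > 841 = 29² → acute
(273,185,260): 185²+260² = 101825 > 74529 = 273² → acute
(116,84,80): 80²+84² = 13456 = 116² → right
(67,37,67): 37²+67² = 5858 > 4489 = 67² → acute
(143,924,935): 143²+924² = 874225 = 935² → right
3 of the 5 are acute.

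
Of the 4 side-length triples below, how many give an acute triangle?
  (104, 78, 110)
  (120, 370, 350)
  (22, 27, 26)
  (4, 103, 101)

(104,78,110): 78²+104² = 16900 > 12100 = 110² → acute
(120,370,350): 120²+350² = 136900 = 370² → right
(22,27,26): 22²+26² = 1160 > 729 = 27² → acute
(4,103,101): 4²+101² = 10217 < 10609 = 103² → obtuse
2 of the 4 are acute.

2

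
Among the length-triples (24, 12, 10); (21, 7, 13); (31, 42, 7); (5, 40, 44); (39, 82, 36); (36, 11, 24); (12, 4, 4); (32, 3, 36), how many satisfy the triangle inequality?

(10,12,24): 10+12 ≤ 24 → not valid
(7,13,21): 7+13 ≤ 21 → not valid
(7,31,42): 7+31 ≤ 42 → not valid
(5,40,44): 5+40 > 44 → valid
(36,39,82): 36+39 ≤ 82 → not valid
(11,24,36): 11+24 ≤ 36 → not valid
(4,4,12): 4+4 ≤ 12 → not valid
(3,32,36): 3+32 ≤ 36 → not valid
1 of the 8 triples forms a triangle.

1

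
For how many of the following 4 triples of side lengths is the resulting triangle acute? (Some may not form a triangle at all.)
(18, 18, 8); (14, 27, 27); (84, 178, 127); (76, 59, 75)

3

(18,18,8): 8²+18² = 388 > 324 = 18² → acute
(14,27,27): 14²+27² = 925 > 729 = 27² → acute
(84,178,127): 84²+127² = 23185 < 31684 = 178² → obtuse
(76,59,75): 59²+75² = 9106 > 5776 = 76² → acute
3 of the 4 are acute.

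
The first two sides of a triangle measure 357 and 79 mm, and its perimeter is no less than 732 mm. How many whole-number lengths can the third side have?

140

Triangle inequality: 278 < x < 436. Perimeter ≥ 732 gives x ≥ 732 − 357 − 79 = 296.
So 296 ≤ x < 436; integers 296 through 435: 140 values.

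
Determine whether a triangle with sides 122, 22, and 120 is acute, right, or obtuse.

right

Compare the square of the longest side to the sum of squares of the other two: 22² + 120² = 14884 = 122².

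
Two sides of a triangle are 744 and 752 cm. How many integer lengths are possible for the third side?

The third side lies in the open interval (8, 1496).
Integers from 9 to 1495 inclusive: 1495 − 9 + 1 = 1487.

1487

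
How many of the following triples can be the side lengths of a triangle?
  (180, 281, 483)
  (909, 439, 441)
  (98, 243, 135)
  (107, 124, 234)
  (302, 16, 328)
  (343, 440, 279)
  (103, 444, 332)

(180,281,483): 180+281 ≤ 483 → not valid
(439,441,909): 439+441 ≤ 909 → not valid
(98,135,243): 98+135 ≤ 243 → not valid
(107,124,234): 107+124 ≤ 234 → not valid
(16,302,328): 16+302 ≤ 328 → not valid
(279,343,440): 279+343 > 440 → valid
(103,332,444): 103+332 ≤ 444 → not valid
1 of the 7 triples forms a triangle.

1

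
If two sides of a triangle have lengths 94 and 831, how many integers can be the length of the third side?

187

The third side lies in the open interval (737, 925).
Integers from 738 to 924 inclusive: 924 − 738 + 1 = 187.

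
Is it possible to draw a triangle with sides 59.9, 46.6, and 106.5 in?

No

The two shorter sides sum to 106.5, exactly equal to the longest side 106.5.
That gives only a degenerate (flat) triangle — the inequality must be strict.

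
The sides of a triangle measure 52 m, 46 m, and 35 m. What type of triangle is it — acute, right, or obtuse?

acute

Compare the square of the longest side to the sum of squares of the other two: 35² + 46² = 3341 > 2704 = 52².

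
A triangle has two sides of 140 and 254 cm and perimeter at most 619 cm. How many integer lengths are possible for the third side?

Triangle inequality: 114 < x < 394. Perimeter ≤ 619 gives x ≤ 619 − 140 − 254 = 225.
So 114 < x ≤ 225; integers 115 through 225: 111 values.

111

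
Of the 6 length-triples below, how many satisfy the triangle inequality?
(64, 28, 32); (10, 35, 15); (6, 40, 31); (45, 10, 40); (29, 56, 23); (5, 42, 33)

1

(28,32,64): 28+32 ≤ 64 → not valid
(10,15,35): 10+15 ≤ 35 → not valid
(6,31,40): 6+31 ≤ 40 → not valid
(10,40,45): 10+40 > 45 → valid
(23,29,56): 23+29 ≤ 56 → not valid
(5,33,42): 5+33 ≤ 42 → not valid
1 of the 6 triples forms a triangle.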